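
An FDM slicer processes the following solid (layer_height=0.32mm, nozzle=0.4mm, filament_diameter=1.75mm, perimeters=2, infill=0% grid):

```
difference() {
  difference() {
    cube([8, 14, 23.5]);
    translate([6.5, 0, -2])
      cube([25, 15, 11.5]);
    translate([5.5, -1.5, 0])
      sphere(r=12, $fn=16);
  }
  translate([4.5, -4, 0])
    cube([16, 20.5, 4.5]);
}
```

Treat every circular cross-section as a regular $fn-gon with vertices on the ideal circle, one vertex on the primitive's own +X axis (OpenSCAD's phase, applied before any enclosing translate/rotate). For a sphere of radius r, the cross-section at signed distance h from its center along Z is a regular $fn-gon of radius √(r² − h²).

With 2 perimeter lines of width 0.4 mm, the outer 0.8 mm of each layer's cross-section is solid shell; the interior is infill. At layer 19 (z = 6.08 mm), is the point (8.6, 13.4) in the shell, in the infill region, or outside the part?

At z = 6.08 mm: the 8×14 cube contributes its full rectangle; the cube at (6.5, 0) (footprint 25×15) is included at this height; the r=12 sphere at (5.5, -1.5) contributes a regular 16-gon of circumradius √(12²−6.08²) = 10.346; Taking the first minus the rest: starting from the 8×14 cube, the 25×15 cube at (6.5, 0) partially overlaps it — only the 21.00 mm² overlap (of its 375.00 mm²) is removed, clipping the outline; the r=12 sphere at (5.5, -1.5) partially overlaps it — only the 53.83 mm² overlap (of its 327.68 mm²) is removed, clipping the outline — 1 connected region; the cube at (4.5, -4) is not intersected at this z (z outside [0, 4.5]); Taking the first minus the rest: none of the subtracted shapes is present at this height, so the result so far is unchanged — 1 connected region. Overall, the cross-section is a single solid region. The nearest boundary edge runs (6.50, 14.00)→(6.50, 8.65); distance from the point to it = 2.10 mm. The point is not inside any of the regions above, so it lies outside the cross-section (2.10 mm from the nearest boundary).

outside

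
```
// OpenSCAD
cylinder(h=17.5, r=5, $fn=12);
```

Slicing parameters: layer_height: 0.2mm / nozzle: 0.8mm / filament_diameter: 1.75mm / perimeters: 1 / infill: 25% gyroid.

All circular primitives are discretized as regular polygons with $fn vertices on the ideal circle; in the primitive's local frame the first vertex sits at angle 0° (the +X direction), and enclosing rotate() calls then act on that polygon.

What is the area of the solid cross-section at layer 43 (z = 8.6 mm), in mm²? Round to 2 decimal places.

75.00 mm²

At z = 8.6 mm: the r=5 cylinder gives a regular 12-gon of circumradius 5 (constant along its height) (area = (12/2)·5.000²·sin(360°/12) = 75.00 mm²). Overall, the cross-section is a single solid region. Net area = 75.00 mm².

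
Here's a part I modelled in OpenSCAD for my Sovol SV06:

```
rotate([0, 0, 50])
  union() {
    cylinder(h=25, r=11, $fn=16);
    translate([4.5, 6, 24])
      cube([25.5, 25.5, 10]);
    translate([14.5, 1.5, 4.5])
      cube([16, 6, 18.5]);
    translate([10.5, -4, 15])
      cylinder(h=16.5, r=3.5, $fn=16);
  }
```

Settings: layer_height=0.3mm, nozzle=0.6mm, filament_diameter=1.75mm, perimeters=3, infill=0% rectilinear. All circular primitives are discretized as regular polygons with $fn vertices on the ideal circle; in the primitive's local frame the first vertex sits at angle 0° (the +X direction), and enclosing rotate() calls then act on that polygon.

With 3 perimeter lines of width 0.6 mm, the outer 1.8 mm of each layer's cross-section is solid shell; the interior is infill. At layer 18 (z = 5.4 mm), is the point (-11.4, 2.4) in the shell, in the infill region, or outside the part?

At z = 5.4 mm: the r=11 cylinder contributes a regular 16-gon of circumradius 11; the cube at (4.5, 6) does not reach this height (z outside [24, 34]); the cube at (14.5, 1.5) is present — its section is the full 16×6 rectangle; the cylinder at (10.5, -4) does not reach this height (z outside [15, 31.5]); Combining (union): the 2 present regions are separate (no shared area or edge), so areas and boundary lengths simply add and each stays a separate island — 2 connected regions; (rotated 50° about Z; rotation is an isometry so areas/perimeters/island counts are preserved). Overall, the cross-section has 2 separate islands. Undo the 50° rotation: the query point maps to (-5.489, 10.276) in the un-rotated model frame. The nearest boundary edge runs (-7.78, 7.78)→(-4.21, 10.16); distance from the point to it = 0.80 mm. The point is not inside any of the regions above, so it lies outside the cross-section (0.80 mm from the nearest boundary).

outside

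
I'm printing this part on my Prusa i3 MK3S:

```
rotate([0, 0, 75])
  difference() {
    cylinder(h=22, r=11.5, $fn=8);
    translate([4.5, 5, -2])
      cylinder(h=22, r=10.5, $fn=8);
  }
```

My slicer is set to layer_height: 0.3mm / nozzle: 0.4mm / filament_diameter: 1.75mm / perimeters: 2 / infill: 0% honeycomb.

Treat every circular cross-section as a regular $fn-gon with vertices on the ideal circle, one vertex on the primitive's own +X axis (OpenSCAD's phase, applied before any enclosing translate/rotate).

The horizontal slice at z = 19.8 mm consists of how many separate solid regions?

1

At z = 19.8 mm: the r=11.5 cylinder gives a regular 8-gon of circumradius 11.5 (constant along its height); the r=10.5 cylinder at (4.5, 5) contributes a regular 8-gon of circumradius 10.5; After the difference (first − rest): starting from the r=11.5 cylinder, the r=10.5 cylinder at (4.5, 5) partially overlaps it — only the 203.15 mm² overlap (of its 311.83 mm²) is removed, clipping the outline — 1 connected region; (rotated 75° about Z; rotation is an isometry so areas/perimeters/island counts are preserved). The result has 1 disconnected region.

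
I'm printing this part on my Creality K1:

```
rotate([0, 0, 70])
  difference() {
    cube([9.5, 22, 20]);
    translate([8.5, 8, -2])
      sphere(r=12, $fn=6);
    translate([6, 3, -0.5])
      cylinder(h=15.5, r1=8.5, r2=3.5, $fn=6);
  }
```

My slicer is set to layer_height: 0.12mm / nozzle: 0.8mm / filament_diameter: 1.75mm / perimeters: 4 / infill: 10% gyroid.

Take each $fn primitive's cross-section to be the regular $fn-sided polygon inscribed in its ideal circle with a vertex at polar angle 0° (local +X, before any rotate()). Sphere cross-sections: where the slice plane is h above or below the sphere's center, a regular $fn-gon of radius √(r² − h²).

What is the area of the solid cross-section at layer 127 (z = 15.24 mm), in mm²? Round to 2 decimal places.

At z = 15.24 mm: the cube is present — its section is the full 9.5×22 rectangle (area 209.00 mm²); the sphere at (8.5, 8) is not intersected at this z (|z−center|=17.240 > r=12); the cone at (6, 3) is absent (z outside [-0.5, 15]); Taking the first minus the rest: none of the subtracted shapes is present at this height, so the 9.5×22 cube is unchanged — area = 209.00 mm²; (rotated 70° about Z; rotation is an isometry so areas/perimeters/island counts are preserved). Overall, the cross-section is a single solid region. Net area = 209.00 mm².

209.00 mm²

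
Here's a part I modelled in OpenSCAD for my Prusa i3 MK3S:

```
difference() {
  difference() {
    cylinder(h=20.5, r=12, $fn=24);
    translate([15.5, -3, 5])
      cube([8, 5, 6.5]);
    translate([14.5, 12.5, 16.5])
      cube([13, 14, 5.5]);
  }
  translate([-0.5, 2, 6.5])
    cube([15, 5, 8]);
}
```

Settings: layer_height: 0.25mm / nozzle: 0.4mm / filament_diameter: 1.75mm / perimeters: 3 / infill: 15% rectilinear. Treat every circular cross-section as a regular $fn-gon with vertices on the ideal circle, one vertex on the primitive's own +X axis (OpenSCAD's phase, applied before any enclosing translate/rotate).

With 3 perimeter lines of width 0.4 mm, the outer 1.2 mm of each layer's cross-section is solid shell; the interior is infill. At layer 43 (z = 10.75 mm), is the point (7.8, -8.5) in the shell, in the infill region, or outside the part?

shell

At z = 10.75 mm: the r=12 cylinder gives a regular 24-gon of circumradius 12 (constant along its height); the cube at (15.5, -3) (footprint 8×5) is included at this height; the cube at (14.5, 12.5) is absent (z outside [16.5, 22]); Taking the first minus the rest: starting from the r=12 cylinder, the 8×5 cube at (15.5, -3) misses the remaining region (no effect) — 1 connected region; the cube at (-0.5, 2) is present — its section is the full 15×5 rectangle; Subtracting the remaining from the first: starting from the result so far, the 15×5 cube at (-0.5, 2) partially overlaps it — only the 57.22 mm² overlap (of its 75.00 mm²) is removed, clipping the outline — 1 connected region. Overall, the cross-section is a single solid region. The nearest boundary edge runs (8.49, -8.49)→(6.00, -10.39); distance from the point to it = 0.41 mm. The point is inside the cross-section, 0.41 mm from the nearest boundary — within the 1.2 mm shell band (3 × 0.4).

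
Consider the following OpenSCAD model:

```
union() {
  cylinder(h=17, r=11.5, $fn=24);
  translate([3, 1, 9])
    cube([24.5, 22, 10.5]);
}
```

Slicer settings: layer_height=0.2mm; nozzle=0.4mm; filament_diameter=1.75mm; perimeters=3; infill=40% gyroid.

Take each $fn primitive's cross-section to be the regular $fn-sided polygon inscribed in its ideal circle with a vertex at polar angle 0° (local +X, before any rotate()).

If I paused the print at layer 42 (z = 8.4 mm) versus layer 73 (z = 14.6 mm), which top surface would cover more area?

layer 73 (z = 14.6 mm)

Layer 42 (z = 8.4): the r=11.5 cylinder contributes a regular 24-gon of circumradius 11.5 (area = (24/2)·11.500²·sin(360°/24) = 410.75 mm²); the cube at (3, 1) does not reach this height (z outside [9, 19.5]); Merging all regions: only the r=11.5 cylinder is present, so the union is just that shape — area = 410.75 mm². So its area = 410.75 mm². Layer 73 (z = 14.6): the r=11.5 cylinder gives a regular 24-gon of circumradius 11.5 (constant along its height) (area = (24/2)·11.500²·sin(360°/24) = 410.75 mm²); the cube at (3, 1) is present — its section is the full 24.5×22 rectangle (area 539.00 mm²); Taking the union: the regions partially overlap — summed areas 949.75 mm² minus the doubly-counted overlap 60.34 mm² gives 889.40 mm² — area = 889.40 mm². So its area = 889.40 mm². Layer 73 is larger (889.40 vs 410.75 mm²).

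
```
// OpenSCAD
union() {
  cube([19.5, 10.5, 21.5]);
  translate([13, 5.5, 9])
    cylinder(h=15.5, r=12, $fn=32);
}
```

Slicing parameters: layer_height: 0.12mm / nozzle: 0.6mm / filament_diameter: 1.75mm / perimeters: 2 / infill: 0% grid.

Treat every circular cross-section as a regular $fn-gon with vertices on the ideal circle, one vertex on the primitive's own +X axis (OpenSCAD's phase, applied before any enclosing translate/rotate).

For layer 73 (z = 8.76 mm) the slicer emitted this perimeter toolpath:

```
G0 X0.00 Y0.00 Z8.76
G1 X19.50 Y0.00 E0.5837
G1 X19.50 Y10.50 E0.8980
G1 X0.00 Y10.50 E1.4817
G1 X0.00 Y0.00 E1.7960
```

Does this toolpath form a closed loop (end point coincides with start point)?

Start point (G0): (0.00, 0.00). End point (last G1): the path returns to the start — closed.

yes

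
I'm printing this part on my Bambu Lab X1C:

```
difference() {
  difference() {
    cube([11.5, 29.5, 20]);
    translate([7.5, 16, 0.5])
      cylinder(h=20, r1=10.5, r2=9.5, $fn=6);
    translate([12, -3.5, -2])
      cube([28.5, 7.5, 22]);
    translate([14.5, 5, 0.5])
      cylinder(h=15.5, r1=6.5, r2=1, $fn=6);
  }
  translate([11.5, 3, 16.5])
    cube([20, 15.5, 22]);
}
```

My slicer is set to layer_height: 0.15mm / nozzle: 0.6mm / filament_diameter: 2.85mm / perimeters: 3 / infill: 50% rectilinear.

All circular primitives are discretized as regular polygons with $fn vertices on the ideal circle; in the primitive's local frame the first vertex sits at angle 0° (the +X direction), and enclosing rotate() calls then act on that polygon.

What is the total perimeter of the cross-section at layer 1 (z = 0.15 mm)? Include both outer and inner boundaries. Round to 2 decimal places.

At z = 0.15 mm: the cube is present — its section is the full 11.5×29.5 rectangle (perimeter 82.00 mm); the cone at (7.5, 16) does not reach this height (z outside [0.5, 20.5]); the cube at (12, -3.5) (footprint 28.5×7.5) is included at this height (perimeter 72.00 mm); the cone at (14.5, 5) is absent (z outside [0.5, 16]); After the difference (first − rest): starting from the 11.5×29.5 cube, the 28.5×7.5 cube at (12, -3.5) misses the remaining region (no effect) — boundary = 82.00 mm; the cube at (11.5, 3) is absent (z outside [16.5, 38.5]); Subtracting the remaining from the first: none of the subtracted shapes is present at this height, so the result so far is unchanged — boundary = 82.00 mm. Overall, the cross-section is a single solid region. Total boundary length (outer) = 82.00 mm.

82.00 mm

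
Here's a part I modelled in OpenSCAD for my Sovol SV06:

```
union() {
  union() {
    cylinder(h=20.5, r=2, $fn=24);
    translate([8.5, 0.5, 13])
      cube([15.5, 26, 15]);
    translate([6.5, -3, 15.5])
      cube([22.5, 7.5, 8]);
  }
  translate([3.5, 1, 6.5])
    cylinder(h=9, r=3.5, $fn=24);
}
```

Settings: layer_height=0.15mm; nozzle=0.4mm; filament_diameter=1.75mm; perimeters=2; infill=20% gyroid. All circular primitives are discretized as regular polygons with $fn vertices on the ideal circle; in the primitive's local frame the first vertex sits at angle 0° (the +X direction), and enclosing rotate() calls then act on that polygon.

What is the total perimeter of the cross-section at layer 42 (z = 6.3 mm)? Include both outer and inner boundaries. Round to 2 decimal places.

At z = 6.3 mm: the r=2 cylinder contributes a regular 24-gon of circumradius 2 (perimeter = 2·24·2.000·sin(180°/24) = 12.53 mm); the cube at (8.5, 0.5) is not intersected at this z (z outside [13, 28]); the cube at (6.5, -3) is not intersected at this z (z outside [15.5, 23.5]); Merging all regions: only the r=2 cylinder is present, so the union is just that shape — boundary = 12.53 mm; the cylinder at (3.5, 1) is absent (z outside [6.5, 15.5]); Taking the union: only the result so far is present, so the union is just that shape — boundary = 12.53 mm. Overall, the cross-section is a single solid region. Total boundary length (outer) = 12.53 mm.

12.53 mm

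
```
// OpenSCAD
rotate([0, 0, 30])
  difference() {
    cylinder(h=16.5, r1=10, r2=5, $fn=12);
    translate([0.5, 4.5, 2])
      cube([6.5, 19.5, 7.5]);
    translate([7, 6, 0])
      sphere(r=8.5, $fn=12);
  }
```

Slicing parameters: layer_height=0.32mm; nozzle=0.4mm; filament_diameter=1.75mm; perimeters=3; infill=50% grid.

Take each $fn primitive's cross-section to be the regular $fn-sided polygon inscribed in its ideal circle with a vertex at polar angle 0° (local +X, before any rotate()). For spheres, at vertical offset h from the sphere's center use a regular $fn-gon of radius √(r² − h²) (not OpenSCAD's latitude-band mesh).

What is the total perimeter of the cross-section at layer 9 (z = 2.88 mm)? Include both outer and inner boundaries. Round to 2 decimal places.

58.14 mm

At z = 2.88 mm: the cone contributes a regular 12-gon of circumradius 9.127 (interpolated between r1=10 and r2=5 at t=0.175) (perimeter = 2·12·9.127·sin(180°/12) = 56.70 mm); the cube at (0.5, 4.5) (footprint 6.5×19.5) is included at this height (perimeter 52.00 mm); the r=8.5 sphere at (7, 6) slices to a regular 12-gon of circumradius 7.997 (√(r²−h²) with h=2.88 from center) (perimeter = 2·12·7.997·sin(180°/12) = 49.68 mm); After the difference (first − rest): starting from the cone, the 6.5×19.5 cube at (0.5, 4.5) partially overlaps it — only the 21.37 mm² overlap (of its 126.75 mm²) is removed, clipping the outline; the r=8.5 sphere at (7, 6) partially overlaps it — only the 52.23 mm² overlap (of its 191.87 mm²) is removed, clipping the outline — boundary = 58.14 mm; (whole slice rotated 30° about Z — lengths, areas and connectivity unchanged). Overall, the cross-section is a single solid region. Total boundary length (outer) = 58.14 mm.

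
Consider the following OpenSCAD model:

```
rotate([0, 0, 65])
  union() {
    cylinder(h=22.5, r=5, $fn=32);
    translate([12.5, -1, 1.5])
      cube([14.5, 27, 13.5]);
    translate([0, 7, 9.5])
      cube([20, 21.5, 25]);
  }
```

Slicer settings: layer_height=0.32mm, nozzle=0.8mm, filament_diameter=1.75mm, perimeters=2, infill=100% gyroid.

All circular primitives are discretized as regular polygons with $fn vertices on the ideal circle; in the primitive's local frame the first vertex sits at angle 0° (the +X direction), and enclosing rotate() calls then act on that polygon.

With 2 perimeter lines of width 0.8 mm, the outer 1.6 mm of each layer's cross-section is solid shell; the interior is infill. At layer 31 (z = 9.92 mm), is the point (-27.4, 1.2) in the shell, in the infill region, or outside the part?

At z = 9.92 mm: the r=5 cylinder contributes a regular 32-gon of circumradius 5; the cube at (12.5, -1) is present — its section is the full 14.5×27 rectangle; the 20×21.5 cube at (0, 7) contributes its full rectangle; Merging all regions: the regions partially overlap (shared area 142.50 mm²), so overlapping operands fuse into one piece — 2 connected regions; (whole slice rotated 65° about Z — lengths, areas and connectivity unchanged). Overall, the cross-section has 2 separate islands. Undo the 65° rotation: the query point maps to (-10.492, 25.340) in the un-rotated model frame. The nearest boundary edge runs (0.00, 7.00)→(0.00, 28.50); distance from the point to it = 10.49 mm. The point is not inside any of the regions above, so it lies outside the cross-section (10.49 mm from the nearest boundary).

outside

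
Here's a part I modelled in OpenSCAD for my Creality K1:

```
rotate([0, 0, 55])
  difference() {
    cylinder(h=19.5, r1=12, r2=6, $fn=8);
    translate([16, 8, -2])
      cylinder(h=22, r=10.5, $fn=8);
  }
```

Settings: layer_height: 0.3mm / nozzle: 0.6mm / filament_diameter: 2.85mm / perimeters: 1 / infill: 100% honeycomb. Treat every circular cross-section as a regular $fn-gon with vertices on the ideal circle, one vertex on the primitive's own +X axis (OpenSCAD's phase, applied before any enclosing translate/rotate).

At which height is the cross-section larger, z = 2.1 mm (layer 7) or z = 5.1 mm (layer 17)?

layer 7 (z = 2.1 mm)

Layer 7 (z = 2.1): the cone: at t=0.108 of its height the radius interpolates to r₁+(r₂−r₁)t = 11.354, giving a regular 8-gon of that circumradius (area = (8/2)·11.354²·sin(360°/8) = 364.61 mm²); the cylinder at (16, 8): section is a regular 8-gon, circumradius r=10.5 (area = (8/2)·10.500²·sin(360°/8) = 311.83 mm²); After the difference (first − rest): starting from the cone (364.61 mm²), the r=10.5 cylinder at (16, 8) partially overlaps it — only the 21.52 mm² overlap (of its 311.83 mm²) is removed, clipping the outline — area = 343.09 mm²; (rotated 55° about Z; rotation is an isometry so areas/perimeters/island counts are preserved). So its area = 343.09 mm². Layer 17 (z = 5.1): the cone contributes a regular 8-gon of circumradius 10.431 (interpolated between r1=12 and r2=6 at t=0.262) (area = (8/2)·10.431²·sin(360°/8) = 307.74 mm²); the r=10.5 cylinder at (16, 8) contributes a regular 8-gon of circumradius 10.5 (area = (8/2)·10.500²·sin(360°/8) = 311.83 mm²); Subtracting the remaining from the first: starting from the cone (307.74 mm²), the r=10.5 cylinder at (16, 8) partially overlaps it — only the 12.28 mm² overlap (of its 311.83 mm²) is removed, clipping the outline — area = 295.46 mm²; (rotated 55° about Z; rotation is an isometry so areas/perimeters/island counts are preserved). So its area = 295.46 mm². Layer 7 is larger (343.09 vs 295.46 mm²).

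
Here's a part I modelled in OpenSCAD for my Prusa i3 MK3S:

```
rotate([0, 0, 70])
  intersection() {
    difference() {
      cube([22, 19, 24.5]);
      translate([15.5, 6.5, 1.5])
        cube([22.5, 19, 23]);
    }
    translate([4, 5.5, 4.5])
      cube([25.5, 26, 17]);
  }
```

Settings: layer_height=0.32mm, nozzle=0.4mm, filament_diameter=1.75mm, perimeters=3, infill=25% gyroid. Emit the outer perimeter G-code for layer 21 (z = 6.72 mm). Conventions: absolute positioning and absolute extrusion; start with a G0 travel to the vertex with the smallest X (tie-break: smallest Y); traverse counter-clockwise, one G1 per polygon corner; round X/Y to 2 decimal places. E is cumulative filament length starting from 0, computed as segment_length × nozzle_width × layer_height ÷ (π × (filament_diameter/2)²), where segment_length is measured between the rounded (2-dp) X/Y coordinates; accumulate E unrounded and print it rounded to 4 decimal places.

G0 X-16.49 Y10.26 Z6.72
G1 X-3.80 Y5.64 E0.7187
G1 X2.36 Y22.55 E1.6764
G1 X1.42 Y22.90 E1.7298
G1 X-0.81 Y16.79 E2.0759
G1 X-12.55 Y21.06 E2.7407
G1 X-16.49 Y10.26 E3.3525

At z = 6.72 mm: the 22×19 cube contributes its full rectangle; the 22.5×19 cube at (15.5, 6.5) contributes its full rectangle; After the difference (first − rest): starting from the 22×19 cube, the 22.5×19 cube at (15.5, 6.5) partially overlaps it — only the 81.25 mm² overlap (of its 427.50 mm²) is removed, clipping the outline — 1 connected region; the cube at (4, 5.5) is present — its section is the full 25.5×26 rectangle; After intersecting: the 25.5×26 cube at (4, 5.5) partially overlaps the result so far; clipping to the common part keeps 161.75 mm² — 1 connected region; (rotated 70° about Z; rotation is an isometry so areas/perimeters/island counts are preserved). The outline is a single polygon with 6 vertices. Extrusion per mm of travel: 0.4 × 0.32 / (π × 0.875²) = 0.053216. Accumulating E over each segment gives final E = 3.3525.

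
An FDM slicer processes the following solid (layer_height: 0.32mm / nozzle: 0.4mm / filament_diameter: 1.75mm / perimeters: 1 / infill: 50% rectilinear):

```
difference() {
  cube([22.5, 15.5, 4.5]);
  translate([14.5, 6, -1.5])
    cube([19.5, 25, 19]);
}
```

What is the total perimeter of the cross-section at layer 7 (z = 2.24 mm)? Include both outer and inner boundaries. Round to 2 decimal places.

76.00 mm

At z = 2.24 mm: the cube (footprint 22.5×15.5) is included at this height (perimeter 76.00 mm); the cube at (14.5, 6) is present — its section is the full 19.5×25 rectangle (perimeter 89.00 mm); Taking the first minus the rest: starting from the 22.5×15.5 cube, the 19.5×25 cube at (14.5, 6) partially overlaps it — only the 76.00 mm² overlap (of its 487.50 mm²) is removed, clipping the outline — boundary = 76.00 mm. Overall, the cross-section is a single solid region. Total boundary length (outer) = 76.00 mm.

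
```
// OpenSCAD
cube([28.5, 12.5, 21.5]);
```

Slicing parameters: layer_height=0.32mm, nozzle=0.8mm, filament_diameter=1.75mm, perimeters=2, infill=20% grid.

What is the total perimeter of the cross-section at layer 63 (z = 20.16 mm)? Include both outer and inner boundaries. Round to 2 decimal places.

At z = 20.16 mm: the cube (footprint 28.5×12.5) is included at this height (perimeter 82.00 mm). Overall, the cross-section is a single solid region. Total boundary length (outer) = 82.00 mm.

82.00 mm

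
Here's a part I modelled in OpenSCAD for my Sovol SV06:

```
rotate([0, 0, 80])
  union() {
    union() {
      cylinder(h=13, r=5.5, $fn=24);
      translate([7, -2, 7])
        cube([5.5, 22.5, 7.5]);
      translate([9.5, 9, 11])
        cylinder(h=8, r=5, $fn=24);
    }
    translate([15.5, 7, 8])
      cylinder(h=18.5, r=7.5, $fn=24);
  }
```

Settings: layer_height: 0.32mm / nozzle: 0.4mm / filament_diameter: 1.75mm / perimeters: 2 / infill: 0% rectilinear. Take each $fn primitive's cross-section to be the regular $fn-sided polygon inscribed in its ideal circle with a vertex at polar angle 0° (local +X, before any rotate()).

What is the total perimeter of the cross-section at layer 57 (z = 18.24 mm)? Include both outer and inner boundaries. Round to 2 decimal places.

At z = 18.24 mm: the cylinder is absent (z outside [0, 13]); the cube at (7, -2) is not intersected at this z (z outside [7, 14.5]); the r=5 cylinder at (9.5, 9) contributes a regular 24-gon of circumradius 5 (perimeter = 2·24·5.000·sin(180°/24) = 31.33 mm); Taking the union: only the r=5 cylinder at (9.5, 9) is present, so the union is just that shape — boundary = 31.33 mm; the r=7.5 cylinder at (15.5, 7) gives a regular 24-gon of circumradius 7.5 (constant along its height) (perimeter = 2·24·7.500·sin(180°/24) = 46.99 mm); Taking the union: the regions partially overlap (shared area 44.18 mm²), so the edge portions inside another operand are dropped and the merged outline is re-measured after clipping — boundary = 53.33 mm; (rotated 80° about Z; rotation is an isometry so areas/perimeters/island counts are preserved). Overall, the cross-section is a single solid region. Total boundary length (outer) = 53.33 mm.

53.33 mm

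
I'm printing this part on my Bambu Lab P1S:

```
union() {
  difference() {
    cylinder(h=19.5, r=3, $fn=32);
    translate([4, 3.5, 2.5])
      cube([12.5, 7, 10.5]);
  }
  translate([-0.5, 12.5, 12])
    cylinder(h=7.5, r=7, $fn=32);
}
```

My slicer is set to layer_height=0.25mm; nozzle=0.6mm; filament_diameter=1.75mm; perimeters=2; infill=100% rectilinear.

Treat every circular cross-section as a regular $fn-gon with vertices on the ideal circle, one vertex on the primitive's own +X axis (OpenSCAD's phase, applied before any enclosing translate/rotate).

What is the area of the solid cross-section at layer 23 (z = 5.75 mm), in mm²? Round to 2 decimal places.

28.09 mm²

At z = 5.75 mm: the r=3 cylinder contributes a regular 32-gon of circumradius 3 (area = (32/2)·3.000²·sin(360°/32) = 28.09 mm²); the cube at (4, 3.5) (footprint 12.5×7) is included at this height (area 87.50 mm²); Taking the first minus the rest: starting from the r=3 cylinder (28.09 mm²), the 12.5×7 cube at (4, 3.5) misses the remaining region (no effect) — area = 28.09 mm²; the cylinder at (-0.5, 12.5) is absent (z outside [12, 19.5]); Merging all regions: only that combined region is present, so the union is just that shape — area = 28.09 mm². Overall, the cross-section is a single solid region. Net area = 28.09 mm².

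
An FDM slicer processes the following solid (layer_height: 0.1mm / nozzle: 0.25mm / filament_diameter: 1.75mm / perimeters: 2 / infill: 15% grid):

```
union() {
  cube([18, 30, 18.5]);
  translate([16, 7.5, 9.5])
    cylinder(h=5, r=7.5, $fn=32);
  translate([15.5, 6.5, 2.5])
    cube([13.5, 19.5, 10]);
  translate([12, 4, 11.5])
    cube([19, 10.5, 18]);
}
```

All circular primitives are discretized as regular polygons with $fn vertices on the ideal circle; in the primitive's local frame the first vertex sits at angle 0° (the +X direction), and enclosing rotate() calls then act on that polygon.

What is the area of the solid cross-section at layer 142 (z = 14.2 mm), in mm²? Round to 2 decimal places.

At z = 14.2 mm: the cube is present — its section is the full 18×30 rectangle (area 540.00 mm²); the cylinder at (16, 7.5): section is a regular 32-gon, circumradius r=7.5 (area = (32/2)·7.500²·sin(360°/32) = 175.58 mm²); the cube at (15.5, 6.5) does not reach this height (z outside [2.5, 12.5]); the 19×10.5 cube at (12, 4) contributes its full rectangle (area 199.50 mm²); Taking the union: the regions partially overlap — summed areas 915.08 mm² minus the doubly-counted overlap 227.57 mm² gives 687.51 mm² — area = 687.51 mm². Overall, the cross-section is a single solid region. Net area = 687.51 mm².

687.51 mm²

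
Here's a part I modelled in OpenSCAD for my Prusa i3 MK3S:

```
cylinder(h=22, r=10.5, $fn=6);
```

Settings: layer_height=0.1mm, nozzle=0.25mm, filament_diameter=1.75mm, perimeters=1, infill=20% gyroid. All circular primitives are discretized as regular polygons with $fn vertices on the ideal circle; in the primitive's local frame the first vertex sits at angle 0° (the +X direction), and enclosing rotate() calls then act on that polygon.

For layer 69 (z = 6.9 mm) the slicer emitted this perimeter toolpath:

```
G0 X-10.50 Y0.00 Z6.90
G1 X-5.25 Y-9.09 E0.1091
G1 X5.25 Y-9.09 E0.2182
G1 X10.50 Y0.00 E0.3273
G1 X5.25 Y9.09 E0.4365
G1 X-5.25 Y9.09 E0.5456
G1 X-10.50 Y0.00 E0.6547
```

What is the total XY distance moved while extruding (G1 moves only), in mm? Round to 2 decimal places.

62.99 mm

Sum the Euclidean lengths of each G1 segment: total = 62.99 mm.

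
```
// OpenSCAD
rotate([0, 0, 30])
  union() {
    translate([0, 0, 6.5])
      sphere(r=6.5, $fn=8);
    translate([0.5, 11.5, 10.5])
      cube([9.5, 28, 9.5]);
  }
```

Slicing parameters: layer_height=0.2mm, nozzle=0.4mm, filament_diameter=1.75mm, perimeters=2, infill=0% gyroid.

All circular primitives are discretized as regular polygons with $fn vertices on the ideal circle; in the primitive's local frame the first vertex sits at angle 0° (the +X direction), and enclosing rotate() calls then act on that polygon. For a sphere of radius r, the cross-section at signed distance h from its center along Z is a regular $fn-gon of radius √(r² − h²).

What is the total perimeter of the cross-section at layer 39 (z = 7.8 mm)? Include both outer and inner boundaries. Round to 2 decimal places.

At z = 7.8 mm: the r=6.5 sphere slices to a regular 8-gon of circumradius 6.369 (√(r²−h²) with h=1.3 from center) (perimeter = 2·8·6.369·sin(180°/8) = 38.99 mm); the cube at (0.5, 11.5) does not reach this height (z outside [10.5, 20]); Combining (union): only the r=6.5 sphere is present, so the union is just that shape — boundary = 38.99 mm; (rotated 30° about Z; rotation is an isometry so areas/perimeters/island counts are preserved). Overall, the cross-section is a single solid region. Total boundary length (outer) = 38.99 mm.

38.99 mm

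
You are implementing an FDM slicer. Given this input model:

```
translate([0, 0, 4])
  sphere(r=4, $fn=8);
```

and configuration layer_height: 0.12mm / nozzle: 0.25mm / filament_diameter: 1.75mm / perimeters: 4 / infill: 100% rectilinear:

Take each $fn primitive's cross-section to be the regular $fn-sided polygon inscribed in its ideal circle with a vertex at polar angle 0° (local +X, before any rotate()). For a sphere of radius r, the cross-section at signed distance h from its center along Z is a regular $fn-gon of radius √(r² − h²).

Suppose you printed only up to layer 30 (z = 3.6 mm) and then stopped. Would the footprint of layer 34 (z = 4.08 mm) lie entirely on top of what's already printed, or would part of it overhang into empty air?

entirely on top

Compare the two slices. At z = 3.6: the sphere: section is a regular 8-gon, circumradius = √(r²−h²) = √(4²−0.4²) = 3.980 (area = (8/2)·3.980²·sin(360°/8) = 44.80 mm²). At z = 4.08: the r=4 sphere slices to a regular 8-gon of circumradius 3.999 (√(r²−h²) with h=0.08 from center) (area = (8/2)·3.999²·sin(360°/8) = 45.24 mm²). Checking containment: the cross-section at z = 4.08 is a subset of the cross-section at z = 3.6.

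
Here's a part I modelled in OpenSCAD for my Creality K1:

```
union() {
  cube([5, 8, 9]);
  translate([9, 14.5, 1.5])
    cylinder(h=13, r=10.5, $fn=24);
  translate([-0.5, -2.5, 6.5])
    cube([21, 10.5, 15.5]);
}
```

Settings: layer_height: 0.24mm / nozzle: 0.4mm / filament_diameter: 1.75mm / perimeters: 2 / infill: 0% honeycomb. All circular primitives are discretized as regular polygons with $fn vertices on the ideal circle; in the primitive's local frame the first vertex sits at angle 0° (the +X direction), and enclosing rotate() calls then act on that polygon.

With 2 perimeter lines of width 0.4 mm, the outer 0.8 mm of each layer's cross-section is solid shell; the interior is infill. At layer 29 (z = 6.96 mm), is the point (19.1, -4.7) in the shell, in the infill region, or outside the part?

At z = 6.96 mm: the 5×8 cube contributes its full rectangle; the r=10.5 cylinder at (9, 14.5) gives a regular 24-gon of circumradius 10.5 (constant along its height); the cube at (-0.5, -2.5) is present — its section is the full 21×10.5 rectangle; Combining (union): the regions partially overlap (shared area 84.87 mm²), so overlapping operands fuse into one piece — 1 connected region. Overall, the cross-section is a single solid region. The nearest boundary edge runs (20.50, -2.50)→(-0.50, -2.50); distance from the point to it = 2.20 mm. The point is not inside any of the regions above, so it lies outside the cross-section (2.20 mm from the nearest boundary).

outside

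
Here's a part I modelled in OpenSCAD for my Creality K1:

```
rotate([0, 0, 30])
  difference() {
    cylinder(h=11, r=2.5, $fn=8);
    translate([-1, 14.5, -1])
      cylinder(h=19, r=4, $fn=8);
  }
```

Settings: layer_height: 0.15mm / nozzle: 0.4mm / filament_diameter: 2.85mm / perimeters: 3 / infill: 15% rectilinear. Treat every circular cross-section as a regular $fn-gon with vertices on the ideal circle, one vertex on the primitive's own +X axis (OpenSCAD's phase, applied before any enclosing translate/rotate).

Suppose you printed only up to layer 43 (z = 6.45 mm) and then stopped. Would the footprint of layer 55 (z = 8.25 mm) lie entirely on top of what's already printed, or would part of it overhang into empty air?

entirely on top

Compare the two slices. At z = 6.45: the r=2.5 cylinder gives a regular 8-gon of circumradius 2.5 (constant along its height) (area = (8/2)·2.500²·sin(360°/8) = 17.68 mm²); the r=4 cylinder at (-1, 14.5) contributes a regular 8-gon of circumradius 4 (area = (8/2)·4.000²·sin(360°/8) = 45.25 mm²); Subtracting the remaining from the first: starting from the r=2.5 cylinder (17.68 mm²), the r=4 cylinder at (-1, 14.5) misses the remaining region (no effect) — area = 17.68 mm²; (whole slice rotated 30° about Z — lengths, areas and connectivity unchanged). At z = 8.25: the cylinder: section is a regular 8-gon, circumradius r=2.5 (area = (8/2)·2.500²·sin(360°/8) = 17.68 mm²); the cylinder at (-1, 14.5): section is a regular 8-gon, circumradius r=4 (area = (8/2)·4.000²·sin(360°/8) = 45.25 mm²); Taking the first minus the rest: starting from the r=2.5 cylinder (17.68 mm²), the r=4 cylinder at (-1, 14.5) misses the remaining region (no effect) — area = 17.68 mm²; (whole slice rotated 30° about Z — lengths, areas and connectivity unchanged). Checking containment: the cross-section at z = 8.25 is a subset of the cross-section at z = 6.45.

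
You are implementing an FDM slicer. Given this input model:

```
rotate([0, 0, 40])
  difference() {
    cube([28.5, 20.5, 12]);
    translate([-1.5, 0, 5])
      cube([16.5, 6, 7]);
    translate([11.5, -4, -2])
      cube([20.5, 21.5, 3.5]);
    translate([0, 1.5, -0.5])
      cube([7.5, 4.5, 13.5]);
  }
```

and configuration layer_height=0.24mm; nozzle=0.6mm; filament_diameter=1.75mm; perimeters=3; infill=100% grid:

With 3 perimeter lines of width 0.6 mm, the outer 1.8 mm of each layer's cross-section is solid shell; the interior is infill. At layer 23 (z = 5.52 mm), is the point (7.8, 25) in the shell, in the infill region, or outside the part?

At z = 5.52 mm: the cube (footprint 28.5×20.5) is included at this height; the cube at (-1.5, 0) (footprint 16.5×6) is included at this height; the cube at (11.5, -4) does not reach this height (z outside [-2, 1.5]); the cube at (0, 1.5) (footprint 7.5×4.5) is included at this height; After the difference (first − rest): starting from the 28.5×20.5 cube, the 16.5×6 cube at (-1.5, 0) partially overlaps it — only the 90.00 mm² overlap (of its 99.00 mm²) is removed, clipping the outline; the 7.5×4.5 cube at (0, 1.5) misses the remaining region (no effect) — 1 connected region; (rotated 40° about Z; rotation is an isometry so areas/perimeters/island counts are preserved). Overall, the cross-section is a single solid region. Undo the 40° rotation: the query point maps to (22.045, 14.137) in the un-rotated model frame. The nearest boundary edge runs (0.00, 20.50)→(28.50, 20.50); distance from the point to it = 6.36 mm. The point is inside the cross-section and 6.36 mm from the nearest boundary — more than the 1.8 mm shell width (3 × 0.6), so it's in the infill interior.

infill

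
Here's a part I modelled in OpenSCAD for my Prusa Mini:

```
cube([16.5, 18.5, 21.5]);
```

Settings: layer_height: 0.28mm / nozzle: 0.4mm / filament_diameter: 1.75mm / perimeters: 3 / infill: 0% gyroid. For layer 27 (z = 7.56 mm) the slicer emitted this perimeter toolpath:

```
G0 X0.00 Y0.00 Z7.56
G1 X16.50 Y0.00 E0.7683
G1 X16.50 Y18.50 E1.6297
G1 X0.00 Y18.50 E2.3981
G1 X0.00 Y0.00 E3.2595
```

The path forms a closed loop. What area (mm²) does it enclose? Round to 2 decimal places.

305.25 mm²

Apply the shoelace formula to the sequence of (X, Y) vertices; enclosed area = 305.25 mm².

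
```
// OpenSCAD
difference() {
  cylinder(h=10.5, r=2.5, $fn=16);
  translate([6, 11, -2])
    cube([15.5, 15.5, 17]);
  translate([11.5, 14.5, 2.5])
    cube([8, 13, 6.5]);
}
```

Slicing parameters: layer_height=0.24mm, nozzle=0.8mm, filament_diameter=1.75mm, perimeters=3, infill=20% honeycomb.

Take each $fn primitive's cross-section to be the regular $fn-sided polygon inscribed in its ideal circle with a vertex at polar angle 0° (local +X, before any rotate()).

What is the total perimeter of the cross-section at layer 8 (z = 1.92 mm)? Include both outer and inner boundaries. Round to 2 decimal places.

15.61 mm

At z = 1.92 mm: the cylinder: section is a regular 16-gon, circumradius r=2.5 (perimeter = 2·16·2.500·sin(180°/16) = 15.61 mm); the cube at (6, 11) (footprint 15.5×15.5) is included at this height (perimeter 62.00 mm); the cube at (11.5, 14.5) does not reach this height (z outside [2.5, 9]); After the difference (first − rest): starting from the r=2.5 cylinder, the 15.5×15.5 cube at (6, 11) misses the remaining region (no effect) — boundary = 15.61 mm. Overall, the cross-section is a single solid region. Total boundary length (outer) = 15.61 mm.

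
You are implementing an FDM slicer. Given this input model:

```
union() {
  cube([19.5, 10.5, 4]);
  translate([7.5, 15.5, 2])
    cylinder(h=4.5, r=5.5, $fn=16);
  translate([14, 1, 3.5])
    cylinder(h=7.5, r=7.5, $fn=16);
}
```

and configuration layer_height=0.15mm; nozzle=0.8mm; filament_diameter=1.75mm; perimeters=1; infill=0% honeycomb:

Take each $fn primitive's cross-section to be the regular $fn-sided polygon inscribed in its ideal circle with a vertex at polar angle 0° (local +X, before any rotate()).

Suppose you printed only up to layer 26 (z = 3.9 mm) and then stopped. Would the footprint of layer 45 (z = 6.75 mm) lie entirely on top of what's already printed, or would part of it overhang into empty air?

entirely on top

Compare the two slices. At z = 3.9: the cube (footprint 19.5×10.5) is included at this height (area 204.75 mm²); the r=5.5 cylinder at (7.5, 15.5) contributes a regular 16-gon of circumradius 5.5 (area = (16/2)·5.500²·sin(360°/16) = 92.61 mm²); the r=7.5 cylinder at (14, 1) gives a regular 16-gon of circumradius 7.5 (constant along its height) (area = (16/2)·7.500²·sin(360°/16) = 172.21 mm²); Merging all regions: the regions partially overlap — summed areas 469.57 mm² minus the doubly-counted overlap 93.79 mm² gives 375.78 mm² — area = 375.78 mm². At z = 6.75: the cube is absent (z outside [0, 4]); the cylinder at (7.5, 15.5) is not intersected at this z (z outside [2, 6.5]); the r=7.5 cylinder at (14, 1) gives a regular 16-gon of circumradius 7.5 (constant along its height) (area = (16/2)·7.500²·sin(360°/16) = 172.21 mm²); Taking the union: only the r=7.5 cylinder at (14, 1) is present, so the union is just that shape — area = 172.21 mm². Checking containment: the cross-section at z = 6.75 is a subset of the cross-section at z = 3.9.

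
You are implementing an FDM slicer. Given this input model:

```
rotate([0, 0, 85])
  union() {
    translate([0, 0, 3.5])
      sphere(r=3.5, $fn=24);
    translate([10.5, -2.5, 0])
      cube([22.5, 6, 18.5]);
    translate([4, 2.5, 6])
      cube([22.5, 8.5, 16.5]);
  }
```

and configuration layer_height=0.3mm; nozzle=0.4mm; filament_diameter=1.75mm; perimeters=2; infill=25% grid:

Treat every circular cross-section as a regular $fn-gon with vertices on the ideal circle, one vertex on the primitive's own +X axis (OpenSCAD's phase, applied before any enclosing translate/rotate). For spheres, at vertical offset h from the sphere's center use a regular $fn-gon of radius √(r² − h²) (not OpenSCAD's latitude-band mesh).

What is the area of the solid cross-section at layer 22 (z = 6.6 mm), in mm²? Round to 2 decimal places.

At z = 6.6 mm: the sphere: section is a regular 24-gon, circumradius = √(r²−h²) = √(3.5²−3.1²) = 1.625 (area = (24/2)·1.625²·sin(360°/24) = 8.20 mm²); the 22.5×6 cube at (10.5, -2.5) contributes its full rectangle (area 135.00 mm²); the cube at (4, 2.5) is present — its section is the full 22.5×8.5 rectangle (area 191.25 mm²); Merging all regions: the regions partially overlap — summed areas 334.45 mm² minus the doubly-counted overlap 16.00 mm² gives 318.45 mm² — area = 318.45 mm²; (rotated 85° about Z; rotation is an isometry so areas/perimeters/island counts are preserved). Overall, the cross-section has 2 separate islands. Net area = 318.45 mm².

318.45 mm²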